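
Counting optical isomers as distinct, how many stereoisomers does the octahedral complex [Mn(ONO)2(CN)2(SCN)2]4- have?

6

In an octahedral complex each vertex has one trans partner and four cis neighbours.
The distinct arrangements are (5 in all): ONO trans, CN trans, SCN trans; ONO cis, CN trans, SCN cis; ONO cis, CN cis, SCN trans; ONO cis, CN cis, SCN cis (chiral); ONO trans, CN cis, SCN cis.
One of these lacks any improper symmetry element and so occurs as an enantiomeric pair, giving 5 + 1 = 6 stereoisomers in total.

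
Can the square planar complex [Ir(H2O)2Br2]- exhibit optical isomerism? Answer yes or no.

no

In a square planar complex each vertex has one trans partner and two cis neighbours.
There are 2 geometric isomers: H2O cis; H2O trans.
Each arrangement has an internal mirror plane or centre of symmetry, so none is chiral.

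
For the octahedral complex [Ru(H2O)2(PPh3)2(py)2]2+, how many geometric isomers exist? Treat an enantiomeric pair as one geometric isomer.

In an octahedral complex each vertex has one trans partner and four cis neighbours.
The distinct arrangements are (5 in all): H2O trans, PPh3 trans, py trans; H2O trans, PPh3 cis, py cis; H2O cis, PPh3 cis, py trans; H2O cis, PPh3 cis, py cis (chiral); H2O cis, PPh3 trans, py cis.

5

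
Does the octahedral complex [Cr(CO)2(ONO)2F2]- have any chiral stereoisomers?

An octahedron has six vertices in three trans pairs; every non-trans pair is cis.
Working through the distinct placements yields 5 geometric isomers: CO trans, ONO trans, F trans; CO trans, ONO cis, F cis; CO cis, ONO trans, F cis; CO cis, ONO cis, F cis (chiral); CO cis, ONO cis, F trans.
One of these lacks any improper symmetry element and so occurs as an enantiomeric pair, giving 5 + 1 = 6 stereoisomers in total.

yes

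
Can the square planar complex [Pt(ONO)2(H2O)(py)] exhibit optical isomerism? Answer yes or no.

The distinct arrangements are (2 in all): ONO cis; ONO trans.
Each arrangement has an internal mirror plane or centre of symmetry, so none is chiral.

no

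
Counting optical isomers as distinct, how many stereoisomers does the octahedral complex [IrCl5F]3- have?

1

An octahedron has six vertices in three trans pairs; every non-trans pair is cis.
Only one geometric arrangement is possible.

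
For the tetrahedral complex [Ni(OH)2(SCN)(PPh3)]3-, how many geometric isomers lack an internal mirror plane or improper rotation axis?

0

All four vertices of a tetrahedron are equivalent and mutually adjacent, so cis/trans isomerism cannot arise.
Only one geometric arrangement is possible.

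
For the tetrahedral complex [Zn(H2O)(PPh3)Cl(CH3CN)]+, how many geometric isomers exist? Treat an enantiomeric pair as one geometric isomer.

All four vertices of a tetrahedron are equivalent and mutually adjacent, so cis/trans isomerism cannot arise.
Only one geometric arrangement is possible; it has no improper symmetry element, so it exists as a pair of enantiomers (2 stereoisomers).

1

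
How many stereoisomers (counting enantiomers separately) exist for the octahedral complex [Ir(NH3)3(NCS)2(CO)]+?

3

Working through the distinct placements yields 3 geometric isomers: NH3 mer, NCS cis; NH3 mer, NCS trans; NH3 fac, NCS cis.
Each arrangement has an internal mirror plane or centre of symmetry, so none is chiral.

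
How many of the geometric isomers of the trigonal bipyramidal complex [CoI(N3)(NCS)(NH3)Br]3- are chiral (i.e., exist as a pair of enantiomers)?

10

A trigonal bipyramid has two axial and three equatorial sites, which are chemically inequivalent.
Placing the ligands in turn and identifying arrangements related by rotation or reflection leaves 10 distinct geometric isomers.
Of these, 10 lack any improper symmetry element and so occur as enantiomeric pairs, giving 10 + 10 = 20 stereoisomers in total.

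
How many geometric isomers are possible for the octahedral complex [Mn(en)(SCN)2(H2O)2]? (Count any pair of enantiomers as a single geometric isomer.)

An octahedron has six vertices in three trans pairs; every non-trans pair is cis.
Each en is bidentate and must span two cis positions.
There are 3 geometric isomers: SCN cis, H2O trans; SCN cis, H2O cis (chiral); SCN trans, H2O cis.

3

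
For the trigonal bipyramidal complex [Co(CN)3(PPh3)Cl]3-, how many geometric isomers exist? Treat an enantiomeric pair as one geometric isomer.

4

In a trigonal bipyramid the two axial positions differ from the three equatorial ones.
There are 4 geometric isomers: PPh3 equatorial, Cl equatorial; PPh3 equatorial, Cl axial; PPh3 axial, Cl equatorial; PPh3 axial, Cl axial.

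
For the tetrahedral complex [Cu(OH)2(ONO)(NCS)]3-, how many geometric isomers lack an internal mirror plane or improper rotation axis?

0

All four vertices of a tetrahedron are equivalent and mutually adjacent, so cis/trans isomerism cannot arise.
Only one geometric arrangement is possible.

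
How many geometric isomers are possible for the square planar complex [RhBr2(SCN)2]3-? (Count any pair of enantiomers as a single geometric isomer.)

2

A square has two trans pairs of vertices; adjacent vertices are cis.
Working through the distinct placements yields 2 geometric isomers: Br cis; Br trans.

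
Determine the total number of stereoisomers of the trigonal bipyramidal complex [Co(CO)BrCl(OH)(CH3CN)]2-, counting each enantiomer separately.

20

A trigonal bipyramid has two axial and three equatorial sites, which are chemically inequivalent.
Exhaustive case analysis gives 10 geometric isomers.
Of these, 10 lack any improper symmetry element and so occur as enantiomeric pairs, giving 10 + 10 = 20 stereoisomers in total.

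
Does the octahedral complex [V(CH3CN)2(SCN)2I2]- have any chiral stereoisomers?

In an octahedral complex each vertex has one trans partner and four cis neighbours.
The distinct arrangements are (5 in all): CH3CN trans, SCN trans, I trans; CH3CN trans, SCN cis, I cis; CH3CN cis, SCN trans, I cis; CH3CN cis, SCN cis, I cis (chiral); CH3CN cis, SCN cis, I trans.
One of these lacks any improper symmetry element and so occurs as an enantiomeric pair, giving 5 + 1 = 6 stereoisomers in total.

yes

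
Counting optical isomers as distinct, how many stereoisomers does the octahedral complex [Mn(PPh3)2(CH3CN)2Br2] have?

The distinct arrangements are (5 in all): PPh3 trans, CH3CN trans, Br trans; PPh3 cis, CH3CN cis, Br trans; PPh3 trans, CH3CN cis, Br cis; PPh3 cis, CH3CN cis, Br cis (chiral); PPh3 cis, CH3CN trans, Br cis.
One of these lacks any improper symmetry element and so occurs as an enantiomeric pair, giving 5 + 1 = 6 stereoisomers in total.

6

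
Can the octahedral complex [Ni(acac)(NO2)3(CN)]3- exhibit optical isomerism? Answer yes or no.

no

In an octahedral complex each vertex has one trans partner and four cis neighbours.
Each acac is bidentate and must span two cis positions.
Systematic placement gives 2 geometric isomers: NO2 fac; NO2 mer.
Each arrangement has an internal mirror plane or centre of symmetry, so none is chiral.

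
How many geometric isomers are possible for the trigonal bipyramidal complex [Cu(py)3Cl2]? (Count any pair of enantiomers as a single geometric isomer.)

A trigonal bipyramid has two axial and three equatorial sites, which are chemically inequivalent.
The distinct arrangements are (3 in all): Cl both axial; Cl one axial, one equatorial; Cl both equatorial.

3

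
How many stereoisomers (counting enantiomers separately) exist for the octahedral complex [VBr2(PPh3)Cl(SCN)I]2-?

In an octahedral complex each vertex has one trans partner and four cis neighbours.
Placing the ligands in turn and identifying arrangements related by rotation or reflection leaves 9 distinct geometric isomers.
Of these, 6 lack any improper symmetry element and so occur as enantiomeric pairs, giving 9 + 6 = 15 stereoisomers in total.

15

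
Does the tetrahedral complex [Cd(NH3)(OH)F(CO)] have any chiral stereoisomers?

In a tetrahedral complex all four positions are equivalent and every pair of ligands is adjacent — there is no cis/trans distinction.
Only one geometric arrangement is possible; it has no improper symmetry element, so it exists as a pair of enantiomers (2 stereoisomers).

yes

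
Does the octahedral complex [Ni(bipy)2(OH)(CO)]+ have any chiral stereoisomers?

yes

An octahedron has six vertices in three trans pairs; every non-trans pair is cis.
Each bipy is bidentate and must span two cis positions.
Working through the distinct placements yields 2 geometric isomers: OH and CO mutually trans; OH and CO mutually cis (chiral).
One of these lacks any improper symmetry element and so occurs as an enantiomeric pair, giving 2 + 1 = 3 stereoisomers in total.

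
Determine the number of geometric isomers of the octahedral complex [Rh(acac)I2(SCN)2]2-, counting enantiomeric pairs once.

3

An octahedron has six vertices in three trans pairs; every non-trans pair is cis.
Each acac is bidentate and must span two cis positions.
There are 3 geometric isomers: I trans, SCN cis; I cis, SCN cis (chiral); I cis, SCN trans.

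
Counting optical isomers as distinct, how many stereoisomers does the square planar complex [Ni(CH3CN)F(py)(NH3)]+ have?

A square has two trans pairs of vertices; adjacent vertices are cis.
Working through the distinct placements yields 3 geometric isomers: (CH3CN/NH3 trans, F/py trans); (CH3CN/py trans, F/NH3 trans); (CH3CN/F trans, NH3/py trans).
Each arrangement has an internal mirror plane or centre of symmetry, so none is chiral.

3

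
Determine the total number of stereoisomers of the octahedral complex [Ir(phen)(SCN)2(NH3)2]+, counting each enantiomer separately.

4

Each phen is bidentate and must span two cis positions.
The distinct arrangements are (3 in all): SCN cis, NH3 trans; SCN cis, NH3 cis (chiral); SCN trans, NH3 cis.
One of these lacks any improper symmetry element and so occurs as an enantiomeric pair, giving 3 + 1 = 4 stereoisomers in total.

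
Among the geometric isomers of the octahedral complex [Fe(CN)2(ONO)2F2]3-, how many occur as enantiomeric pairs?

1

Working through the distinct placements yields 5 geometric isomers: CN trans, ONO trans, F trans; CN trans, ONO cis, F cis; CN cis, ONO trans, F cis; CN cis, ONO cis, F cis (chiral); CN cis, ONO cis, F trans.
One of these lacks any improper symmetry element and so occurs as an enantiomeric pair, giving 5 + 1 = 6 stereoisomers in total.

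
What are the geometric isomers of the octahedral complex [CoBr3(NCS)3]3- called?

The six octahedral sites form three mutually perpendicular trans pairs.
The distinct arrangements are (2 in all): Br mer; Br fac.

fac and mer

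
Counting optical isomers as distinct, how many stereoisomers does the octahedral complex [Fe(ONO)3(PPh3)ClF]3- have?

An octahedron has six vertices in three trans pairs; every non-trans pair is cis.
Systematic placement gives 4 geometric isomers: ONO mer (3 arrangements); ONO fac (chiral).
One of these lacks any improper symmetry element and so occurs as an enantiomeric pair, giving 4 + 1 = 5 stereoisomers in total.

5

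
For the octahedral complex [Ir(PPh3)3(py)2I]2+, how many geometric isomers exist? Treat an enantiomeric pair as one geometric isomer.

An octahedron has six vertices in three trans pairs; every non-trans pair is cis.
The distinct arrangements are (3 in all): PPh3 mer, py trans; PPh3 fac, py cis; PPh3 mer, py cis.

3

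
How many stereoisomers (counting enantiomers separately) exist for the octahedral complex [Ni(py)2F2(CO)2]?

In an octahedral complex each vertex has one trans partner and four cis neighbours.
Systematic placement gives 5 geometric isomers: py trans, F trans, CO trans; py cis, F cis, CO trans; py trans, F cis, CO cis; py cis, F cis, CO cis (chiral); py cis, F trans, CO cis.
One of these lacks any improper symmetry element and so occurs as an enantiomeric pair, giving 5 + 1 = 6 stereoisomers in total.

6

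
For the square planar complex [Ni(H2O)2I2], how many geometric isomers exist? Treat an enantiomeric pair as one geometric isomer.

2

Systematic placement gives 2 geometric isomers: H2O cis; H2O trans.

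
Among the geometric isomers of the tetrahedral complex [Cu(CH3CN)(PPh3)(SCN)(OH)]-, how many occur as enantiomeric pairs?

All four vertices of a tetrahedron are equivalent and mutually adjacent, so cis/trans isomerism cannot arise.
Only one geometric arrangement is possible; it has no improper symmetry element, so it exists as a pair of enantiomers (2 stereoisomers).

1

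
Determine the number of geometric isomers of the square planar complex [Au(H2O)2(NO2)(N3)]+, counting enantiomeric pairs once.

2

In a square planar complex each vertex has one trans partner and two cis neighbours.
Working through the distinct placements yields 2 geometric isomers: H2O cis; H2O trans.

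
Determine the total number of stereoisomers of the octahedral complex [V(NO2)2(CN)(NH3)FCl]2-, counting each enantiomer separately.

15

In an octahedral complex each vertex has one trans partner and four cis neighbours.
Placing the ligands in turn and identifying arrangements related by rotation or reflection leaves 9 distinct geometric isomers.
Of these, 6 lack any improper symmetry element and so occur as enantiomeric pairs, giving 9 + 6 = 15 stereoisomers in total.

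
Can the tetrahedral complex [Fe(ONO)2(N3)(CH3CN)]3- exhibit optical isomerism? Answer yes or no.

no

In a tetrahedral complex all four positions are equivalent and every pair of ligands is adjacent — there is no cis/trans distinction.
Only one geometric arrangement is possible.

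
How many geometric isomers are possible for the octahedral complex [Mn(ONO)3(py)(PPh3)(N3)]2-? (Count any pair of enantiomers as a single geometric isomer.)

4

An octahedron has six vertices in three trans pairs; every non-trans pair is cis.
Systematic placement gives 4 geometric isomers: ONO mer (3 arrangements); ONO fac (chiral).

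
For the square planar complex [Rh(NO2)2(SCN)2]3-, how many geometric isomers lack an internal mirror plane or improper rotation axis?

In a square planar complex each vertex has one trans partner and two cis neighbours.
Working through the distinct placements yields 2 geometric isomers: NO2 cis; NO2 trans.
Each arrangement has an internal mirror plane or centre of symmetry, so none is chiral.

0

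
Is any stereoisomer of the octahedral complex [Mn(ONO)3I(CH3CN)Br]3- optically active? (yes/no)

The distinct arrangements are (4 in all): ONO mer (3 arrangements); ONO fac (chiral).
One of these lacks any improper symmetry element and so occurs as an enantiomeric pair, giving 4 + 1 = 5 stereoisomers in total.

yes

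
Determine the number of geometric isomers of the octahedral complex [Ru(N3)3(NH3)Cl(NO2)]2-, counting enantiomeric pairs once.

4

In an octahedral complex each vertex has one trans partner and four cis neighbours.
The distinct arrangements are (4 in all): N3 mer (3 arrangements); N3 fac (chiral).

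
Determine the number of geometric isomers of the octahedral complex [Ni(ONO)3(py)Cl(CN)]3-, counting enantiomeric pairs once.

An octahedron has six vertices in three trans pairs; every non-trans pair is cis.
Working through the distinct placements yields 4 geometric isomers: ONO mer (3 arrangements); ONO fac (chiral).

4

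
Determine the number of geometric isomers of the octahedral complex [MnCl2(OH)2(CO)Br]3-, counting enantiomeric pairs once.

In an octahedral complex each vertex has one trans partner and four cis neighbours.
Working through the distinct placements yields 6 geometric isomers: Cl trans, OH trans; Cl cis, OH cis (3 arrangements, 2 chiral); Cl cis, OH trans; Cl trans, OH cis.

6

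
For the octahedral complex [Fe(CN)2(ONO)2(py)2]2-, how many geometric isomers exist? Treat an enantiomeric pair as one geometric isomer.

5

The six octahedral sites form three mutually perpendicular trans pairs.
The distinct arrangements are (5 in all): CN trans, ONO trans, py trans; CN trans, ONO cis, py cis; CN cis, ONO cis, py trans; CN cis, ONO cis, py cis (chiral); CN cis, ONO trans, py cis.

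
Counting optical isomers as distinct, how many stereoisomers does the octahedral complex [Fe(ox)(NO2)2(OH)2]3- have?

4

The six octahedral sites form three mutually perpendicular trans pairs.
Each ox is bidentate and must span two cis positions.
The distinct arrangements are (3 in all): NO2 trans, OH cis; NO2 cis, OH cis (chiral); NO2 cis, OH trans.
One of these lacks any improper symmetry element and so occurs as an enantiomeric pair, giving 3 + 1 = 4 stereoisomers in total.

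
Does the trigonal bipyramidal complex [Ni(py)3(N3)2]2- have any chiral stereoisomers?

There are 3 geometric isomers: N3 both axial; N3 one axial, one equatorial; N3 both equatorial.
Each arrangement has an internal mirror plane or centre of symmetry, so none is chiral.

no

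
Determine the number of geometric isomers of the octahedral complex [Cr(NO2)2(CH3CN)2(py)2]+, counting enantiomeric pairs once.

The six octahedral sites form three mutually perpendicular trans pairs.
Working through the distinct placements yields 5 geometric isomers: NO2 trans, CH3CN trans, py trans; NO2 cis, CH3CN trans, py cis; NO2 cis, CH3CN cis, py trans; NO2 cis, CH3CN cis, py cis (chiral); NO2 trans, CH3CN cis, py cis.

5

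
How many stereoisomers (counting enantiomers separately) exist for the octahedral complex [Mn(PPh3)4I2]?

2

Systematic placement gives 2 geometric isomers: I trans; I cis.
Each arrangement has an internal mirror plane or centre of symmetry, so none is chiral.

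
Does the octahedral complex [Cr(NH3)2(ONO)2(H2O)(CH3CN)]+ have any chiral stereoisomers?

yes

In an octahedral complex each vertex has one trans partner and four cis neighbours.
Working through the distinct placements yields 6 geometric isomers: NH3 trans, ONO trans; NH3 cis, ONO cis (3 arrangements, 2 chiral); NH3 cis, ONO trans; NH3 trans, ONO cis.
Of these, 2 lack any improper symmetry element and so occur as enantiomeric pairs, giving 6 + 2 = 8 stereoisomers in total.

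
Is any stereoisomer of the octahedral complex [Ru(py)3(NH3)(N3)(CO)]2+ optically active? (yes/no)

In an octahedral complex each vertex has one trans partner and four cis neighbours.
There are 4 geometric isomers: py mer (3 arrangements); py fac (chiral).
One of these lacks any improper symmetry element and so occurs as an enantiomeric pair, giving 4 + 1 = 5 stereoisomers in total.

yes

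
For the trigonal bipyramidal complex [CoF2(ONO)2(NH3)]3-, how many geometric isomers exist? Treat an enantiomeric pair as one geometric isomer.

In a trigonal bipyramid the two axial positions differ from the three equatorial ones.
Systematic enumeration (placing each ligand type in turn and discarding arrangements equivalent by rotation or reflection) gives 5 geometric isomers.

5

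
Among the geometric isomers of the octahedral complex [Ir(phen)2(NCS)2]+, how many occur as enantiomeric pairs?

In an octahedral complex each vertex has one trans partner and four cis neighbours.
Each phen is bidentate and must span two cis positions.
There are 2 geometric isomers: NCS trans; NCS cis (chiral).
One of these lacks any improper symmetry element and so occurs as an enantiomeric pair, giving 2 + 1 = 3 stereoisomers in total.

1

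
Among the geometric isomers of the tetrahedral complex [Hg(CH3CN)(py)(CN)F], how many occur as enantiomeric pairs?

All four vertices of a tetrahedron are equivalent and mutually adjacent, so cis/trans isomerism cannot arise.
Only one geometric arrangement is possible; it has no improper symmetry element, so it exists as a pair of enantiomers (2 stereoisomers).

1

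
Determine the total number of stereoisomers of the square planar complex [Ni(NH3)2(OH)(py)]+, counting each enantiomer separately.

A square has two trans pairs of vertices; adjacent vertices are cis.
Working through the distinct placements yields 2 geometric isomers: NH3 cis; NH3 trans.
Each arrangement has an internal mirror plane or centre of symmetry, so none is chiral.

2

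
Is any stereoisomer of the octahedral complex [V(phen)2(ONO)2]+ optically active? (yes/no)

The six octahedral sites form three mutually perpendicular trans pairs.
Each phen is bidentate and must span two cis positions.
The distinct arrangements are (2 in all): ONO trans; ONO cis (chiral).
One of these lacks any improper symmetry element and so occurs as an enantiomeric pair, giving 2 + 1 = 3 stereoisomers in total.

yes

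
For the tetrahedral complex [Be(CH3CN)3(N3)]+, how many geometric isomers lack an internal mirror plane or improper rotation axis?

All four vertices of a tetrahedron are equivalent and mutually adjacent, so cis/trans isomerism cannot arise.
Only one geometric arrangement is possible.

0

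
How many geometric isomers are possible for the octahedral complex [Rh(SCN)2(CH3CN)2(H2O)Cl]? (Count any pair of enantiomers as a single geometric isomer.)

In an octahedral complex each vertex has one trans partner and four cis neighbours.
Systematic placement gives 6 geometric isomers: SCN trans, CH3CN trans; SCN cis, CH3CN trans; SCN trans, CH3CN cis; SCN cis, CH3CN cis (3 arrangements, 2 chiral).

6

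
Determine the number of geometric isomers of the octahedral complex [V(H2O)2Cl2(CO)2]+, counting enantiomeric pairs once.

The six octahedral sites form three mutually perpendicular trans pairs.
The distinct arrangements are (5 in all): H2O trans, Cl trans, CO trans; H2O cis, Cl cis, CO trans; H2O trans, Cl cis, CO cis; H2O cis, Cl cis, CO cis (chiral); H2O cis, Cl trans, CO cis.

5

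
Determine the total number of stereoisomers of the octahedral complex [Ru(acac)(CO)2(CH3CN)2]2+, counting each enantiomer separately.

4

An octahedron has six vertices in three trans pairs; every non-trans pair is cis.
Each acac is bidentate and must span two cis positions.
There are 3 geometric isomers: CO cis, CH3CN trans; CO cis, CH3CN cis (chiral); CO trans, CH3CN cis.
One of these lacks any improper symmetry element and so occurs as an enantiomeric pair, giving 3 + 1 = 4 stereoisomers in total.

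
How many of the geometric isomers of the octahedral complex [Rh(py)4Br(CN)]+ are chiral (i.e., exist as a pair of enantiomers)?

0

The distinct arrangements are (2 in all): Br and CN mutually trans; Br and CN mutually cis.
Each arrangement has an internal mirror plane or centre of symmetry, so none is chiral.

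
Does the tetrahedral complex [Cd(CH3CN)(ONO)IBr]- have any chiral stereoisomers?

yes

All four vertices of a tetrahedron are equivalent and mutually adjacent, so cis/trans isomerism cannot arise.
Only one geometric arrangement is possible; it has no improper symmetry element, so it exists as a pair of enantiomers (2 stereoisomers).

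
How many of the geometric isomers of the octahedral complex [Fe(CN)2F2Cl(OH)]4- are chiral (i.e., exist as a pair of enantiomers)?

There are 6 geometric isomers: CN trans, F cis; CN trans, F trans; CN cis, F cis (3 arrangements, 2 chiral); CN cis, F trans.
Of these, 2 lack any improper symmetry element and so occur as enantiomeric pairs, giving 6 + 2 = 8 stereoisomers in total.

2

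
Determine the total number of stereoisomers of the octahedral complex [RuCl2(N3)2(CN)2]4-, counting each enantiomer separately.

The six octahedral sites form three mutually perpendicular trans pairs.
Working through the distinct placements yields 5 geometric isomers: Cl trans, N3 trans, CN trans; Cl cis, N3 cis, CN trans; Cl cis, N3 trans, CN cis; Cl cis, N3 cis, CN cis (chiral); Cl trans, N3 cis, CN cis.
One of these lacks any improper symmetry element and so occurs as an enantiomeric pair, giving 5 + 1 = 6 stereoisomers in total.

6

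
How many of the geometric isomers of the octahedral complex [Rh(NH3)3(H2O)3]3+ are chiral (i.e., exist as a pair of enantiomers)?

An octahedron has six vertices in three trans pairs; every non-trans pair is cis.
There are 2 geometric isomers: NH3 mer; NH3 fac.
Each arrangement has an internal mirror plane or centre of symmetry, so none is chiral.

0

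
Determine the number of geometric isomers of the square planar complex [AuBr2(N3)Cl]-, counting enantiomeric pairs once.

2

A square has two trans pairs of vertices; adjacent vertices are cis.
There are 2 geometric isomers: Br cis; Br trans.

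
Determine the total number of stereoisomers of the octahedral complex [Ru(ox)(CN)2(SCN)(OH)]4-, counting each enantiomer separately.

The six octahedral sites form three mutually perpendicular trans pairs.
Each ox is bidentate and must span two cis positions.
There are 4 geometric isomers: CN trans; CN cis (3 arrangements, 2 chiral).
Of these, 2 lack any improper symmetry element and so occur as enantiomeric pairs, giving 4 + 2 = 6 stereoisomers in total.

6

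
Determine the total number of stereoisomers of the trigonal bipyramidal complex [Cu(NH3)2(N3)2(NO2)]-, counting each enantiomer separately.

6

A trigonal bipyramid has two axial and three equatorial sites, which are chemically inequivalent.
Placing the ligands in turn and identifying arrangements related by rotation or reflection leaves 5 distinct geometric isomers.
One of these lacks any improper symmetry element and so occurs as an enantiomeric pair, giving 5 + 1 = 6 stereoisomers in total.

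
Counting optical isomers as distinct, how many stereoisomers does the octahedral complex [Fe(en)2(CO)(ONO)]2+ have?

3

In an octahedral complex each vertex has one trans partner and four cis neighbours.
Each en is bidentate and must span two cis positions.
Working through the distinct placements yields 2 geometric isomers: CO and ONO mutually trans; CO and ONO mutually cis (chiral).
One of these lacks any improper symmetry element and so occurs as an enantiomeric pair, giving 2 + 1 = 3 stereoisomers in total.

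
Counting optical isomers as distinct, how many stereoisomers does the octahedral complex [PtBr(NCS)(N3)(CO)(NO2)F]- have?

An octahedron has six vertices in three trans pairs; every non-trans pair is cis.
Systematic enumeration (placing each ligand type in turn and discarding arrangements equivalent by rotation or reflection) gives 15 geometric isomers.
Of these, 15 lack any improper symmetry element and so occur as enantiomeric pairs, giving 15 + 15 = 30 stereoisomers in total.

30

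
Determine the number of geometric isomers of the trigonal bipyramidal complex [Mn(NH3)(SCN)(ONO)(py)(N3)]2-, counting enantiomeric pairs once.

10

In a trigonal bipyramid the two axial positions differ from the three equatorial ones.
Placing the ligands in turn and identifying arrangements related by rotation or reflection leaves 10 distinct geometric isomers.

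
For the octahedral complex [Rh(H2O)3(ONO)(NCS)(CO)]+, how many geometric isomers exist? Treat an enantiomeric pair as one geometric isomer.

4

The six octahedral sites form three mutually perpendicular trans pairs.
Systematic placement gives 4 geometric isomers: H2O mer (3 arrangements); H2O fac (chiral).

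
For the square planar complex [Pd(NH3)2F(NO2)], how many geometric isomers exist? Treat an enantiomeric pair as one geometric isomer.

2

There are 2 geometric isomers: NH3 cis; NH3 trans.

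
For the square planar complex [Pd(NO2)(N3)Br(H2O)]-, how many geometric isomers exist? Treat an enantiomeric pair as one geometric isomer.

A square has two trans pairs of vertices; adjacent vertices are cis.
Systematic placement gives 3 geometric isomers: (Br/N3 trans, H2O/NO2 trans); (Br/NO2 trans, H2O/N3 trans); (Br/H2O trans, N3/NO2 trans).

3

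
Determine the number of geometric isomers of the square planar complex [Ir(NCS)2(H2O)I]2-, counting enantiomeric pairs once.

2

The distinct arrangements are (2 in all): NCS cis; NCS trans.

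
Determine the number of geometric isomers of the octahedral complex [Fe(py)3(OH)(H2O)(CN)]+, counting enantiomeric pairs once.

4

An octahedron has six vertices in three trans pairs; every non-trans pair is cis.
There are 4 geometric isomers: py mer (3 arrangements); py fac (chiral).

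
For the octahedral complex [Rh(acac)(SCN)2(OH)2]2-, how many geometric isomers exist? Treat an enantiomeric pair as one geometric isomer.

3

In an octahedral complex each vertex has one trans partner and four cis neighbours.
Each acac is bidentate and must span two cis positions.
The distinct arrangements are (3 in all): SCN cis, OH trans; SCN cis, OH cis (chiral); SCN trans, OH cis.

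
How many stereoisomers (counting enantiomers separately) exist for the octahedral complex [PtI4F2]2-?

Working through the distinct placements yields 2 geometric isomers: F trans; F cis.
Each arrangement has an internal mirror plane or centre of symmetry, so none is chiral.

2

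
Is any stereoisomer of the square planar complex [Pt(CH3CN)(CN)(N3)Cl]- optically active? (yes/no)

A square has two trans pairs of vertices; adjacent vertices are cis.
Working through the distinct placements yields 3 geometric isomers: (CH3CN/Cl trans, CN/N3 trans); (CH3CN/N3 trans, CN/Cl trans); (CH3CN/CN trans, Cl/N3 trans).
Each arrangement has an internal mirror plane or centre of symmetry, so none is chiral.

no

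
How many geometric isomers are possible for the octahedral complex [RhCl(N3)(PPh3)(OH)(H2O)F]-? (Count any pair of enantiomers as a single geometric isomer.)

Exhaustive case analysis gives 15 geometric isomers.

15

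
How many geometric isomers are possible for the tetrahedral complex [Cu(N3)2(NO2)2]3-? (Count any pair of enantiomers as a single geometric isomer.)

All four vertices of a tetrahedron are equivalent and mutually adjacent, so cis/trans isomerism cannot arise.
Only one geometric arrangement is possible.

1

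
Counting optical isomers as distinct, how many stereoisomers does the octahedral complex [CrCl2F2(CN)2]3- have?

There are 5 geometric isomers: Cl trans, F trans, CN trans; Cl cis, F cis, CN trans; Cl cis, F trans, CN cis; Cl cis, F cis, CN cis (chiral); Cl trans, F cis, CN cis.
One of these lacks any improper symmetry element and so occurs as an enantiomeric pair, giving 5 + 1 = 6 stereoisomers in total.

6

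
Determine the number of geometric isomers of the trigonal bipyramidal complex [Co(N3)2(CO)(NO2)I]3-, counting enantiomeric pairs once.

A trigonal bipyramid has two axial and three equatorial sites, which are chemically inequivalent.
Placing the ligands in turn and identifying arrangements related by rotation or reflection leaves 7 distinct geometric isomers.

7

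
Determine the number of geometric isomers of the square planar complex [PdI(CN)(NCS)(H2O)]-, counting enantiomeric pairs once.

In a square planar complex each vertex has one trans partner and two cis neighbours.
There are 3 geometric isomers: (CN/I trans, H2O/NCS trans); (CN/NCS trans, H2O/I trans); (CN/H2O trans, I/NCS trans).

3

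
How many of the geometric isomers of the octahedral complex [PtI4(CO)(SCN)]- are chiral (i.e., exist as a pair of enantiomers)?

An octahedron has six vertices in three trans pairs; every non-trans pair is cis.
Working through the distinct placements yields 2 geometric isomers: CO and SCN mutually cis; CO and SCN mutually trans.
Each arrangement has an internal mirror plane or centre of symmetry, so none is chiral.

0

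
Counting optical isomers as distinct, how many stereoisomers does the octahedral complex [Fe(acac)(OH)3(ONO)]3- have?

In an octahedral complex each vertex has one trans partner and four cis neighbours.
Each acac is bidentate and must span two cis positions.
Working through the distinct placements yields 2 geometric isomers: OH mer; OH fac.
Each arrangement has an internal mirror plane or centre of symmetry, so none is chiral.

2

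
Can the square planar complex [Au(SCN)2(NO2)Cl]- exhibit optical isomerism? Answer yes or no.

no

The distinct arrangements are (2 in all): SCN cis; SCN trans.
Each arrangement has an internal mirror plane or centre of symmetry, so none is chiral.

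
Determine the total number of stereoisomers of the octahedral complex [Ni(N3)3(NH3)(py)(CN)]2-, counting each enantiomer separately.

5

The distinct arrangements are (4 in all): N3 mer (3 arrangements); N3 fac (chiral).
One of these lacks any improper symmetry element and so occurs as an enantiomeric pair, giving 4 + 1 = 5 stereoisomers in total.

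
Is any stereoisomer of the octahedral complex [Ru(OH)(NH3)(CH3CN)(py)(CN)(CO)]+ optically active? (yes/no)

An octahedron has six vertices in three trans pairs; every non-trans pair is cis.
Placing the ligands in turn and identifying arrangements related by rotation or reflection leaves 15 distinct geometric isomers.
Of these, 15 lack any improper symmetry element and so occur as enantiomeric pairs, giving 15 + 15 = 30 stereoisomers in total.

yes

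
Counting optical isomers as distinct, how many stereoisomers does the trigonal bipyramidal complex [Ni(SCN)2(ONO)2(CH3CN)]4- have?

In a trigonal bipyramid the two axial positions differ from the three equatorial ones.
Placing the ligands in turn and identifying arrangements related by rotation or reflection leaves 5 distinct geometric isomers.
One of these lacks any improper symmetry element and so occurs as an enantiomeric pair, giving 5 + 1 = 6 stereoisomers in total.

6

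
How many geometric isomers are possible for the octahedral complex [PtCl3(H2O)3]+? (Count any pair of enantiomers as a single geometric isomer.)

2

The six octahedral sites form three mutually perpendicular trans pairs.
The distinct arrangements are (2 in all): Cl mer; Cl fac.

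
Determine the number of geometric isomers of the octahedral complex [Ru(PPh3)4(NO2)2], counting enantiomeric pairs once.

2

An octahedron has six vertices in three trans pairs; every non-trans pair is cis.
Working through the distinct placements yields 2 geometric isomers: NO2 trans; NO2 cis.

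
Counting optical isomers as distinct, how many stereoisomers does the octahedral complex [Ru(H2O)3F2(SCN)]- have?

3

Systematic placement gives 3 geometric isomers: H2O mer, F trans; H2O fac, F cis; H2O mer, F cis.
Each arrangement has an internal mirror plane or centre of symmetry, so none is chiral.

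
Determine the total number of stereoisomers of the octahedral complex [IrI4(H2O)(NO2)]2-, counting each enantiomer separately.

In an octahedral complex each vertex has one trans partner and four cis neighbours.
There are 2 geometric isomers: H2O and NO2 mutually cis; H2O and NO2 mutually trans.
Each arrangement has an internal mirror plane or centre of symmetry, so none is chiral.

2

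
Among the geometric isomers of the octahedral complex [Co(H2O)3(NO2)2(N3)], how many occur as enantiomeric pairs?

0

In an octahedral complex each vertex has one trans partner and four cis neighbours.
Working through the distinct placements yields 3 geometric isomers: H2O mer, NO2 trans; H2O mer, NO2 cis; H2O fac, NO2 cis.
Each arrangement has an internal mirror plane or centre of symmetry, so none is chiral.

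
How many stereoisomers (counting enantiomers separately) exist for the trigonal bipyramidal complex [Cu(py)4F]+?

2

A trigonal bipyramid has two axial and three equatorial sites, which are chemically inequivalent.
There are 2 geometric isomers: F axial; F equatorial.
Each arrangement has an internal mirror plane or centre of symmetry, so none is chiral.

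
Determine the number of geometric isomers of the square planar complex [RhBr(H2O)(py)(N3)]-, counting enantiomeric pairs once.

3

In a square planar complex each vertex has one trans partner and two cis neighbours.
There are 3 geometric isomers: (Br/N3 trans, H2O/py trans); (Br/py trans, H2O/N3 trans); (Br/H2O trans, N3/py trans).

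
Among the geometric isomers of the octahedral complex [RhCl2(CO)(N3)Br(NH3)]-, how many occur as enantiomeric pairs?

6

The six octahedral sites form three mutually perpendicular trans pairs.
Exhaustive case analysis gives 9 geometric isomers.
Of these, 6 lack any improper symmetry element and so occur as enantiomeric pairs, giving 9 + 6 = 15 stereoisomers in total.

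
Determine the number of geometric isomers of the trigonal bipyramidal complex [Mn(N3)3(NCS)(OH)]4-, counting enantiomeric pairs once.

A trigonal bipyramid has two axial and three equatorial sites, which are chemically inequivalent.
The distinct arrangements are (4 in all): NCS equatorial, OH equatorial; NCS axial, OH equatorial; NCS equatorial, OH axial; NCS axial, OH axial.

4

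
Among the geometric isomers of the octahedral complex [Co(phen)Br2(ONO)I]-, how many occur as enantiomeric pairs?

2

Each phen is bidentate and must span two cis positions.
Systematic placement gives 4 geometric isomers: Br trans; Br cis (3 arrangements, 2 chiral).
Of these, 2 lack any improper symmetry element and so occur as enantiomeric pairs, giving 4 + 2 = 6 stereoisomers in total.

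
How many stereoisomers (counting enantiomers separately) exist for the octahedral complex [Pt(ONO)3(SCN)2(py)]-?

Systematic placement gives 3 geometric isomers: ONO mer, SCN cis; ONO mer, SCN trans; ONO fac, SCN cis.
Each arrangement has an internal mirror plane or centre of symmetry, so none is chiral.

3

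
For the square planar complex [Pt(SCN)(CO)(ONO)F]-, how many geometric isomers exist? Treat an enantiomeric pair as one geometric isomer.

Working through the distinct placements yields 3 geometric isomers: (CO/ONO trans, F/SCN trans); (CO/SCN trans, F/ONO trans); (CO/F trans, ONO/SCN trans).

3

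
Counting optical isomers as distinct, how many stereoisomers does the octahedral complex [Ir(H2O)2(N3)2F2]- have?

6

The six octahedral sites form three mutually perpendicular trans pairs.
Systematic placement gives 5 geometric isomers: H2O trans, N3 trans, F trans; H2O cis, N3 cis, F trans; H2O cis, N3 trans, F cis; H2O cis, N3 cis, F cis (chiral); H2O trans, N3 cis, F cis.
One of these lacks any improper symmetry element and so occurs as an enantiomeric pair, giving 5 + 1 = 6 stereoisomers in total.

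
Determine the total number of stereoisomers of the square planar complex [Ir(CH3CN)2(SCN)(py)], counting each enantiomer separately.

In a square planar complex each vertex has one trans partner and two cis neighbours.
Working through the distinct placements yields 2 geometric isomers: CH3CN cis; CH3CN trans.
Each arrangement has an internal mirror plane or centre of symmetry, so none is chiral.

2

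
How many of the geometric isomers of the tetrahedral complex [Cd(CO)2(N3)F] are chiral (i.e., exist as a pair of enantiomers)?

In a tetrahedral complex all four positions are equivalent and every pair of ligands is adjacent — there is no cis/trans distinction.
Only one geometric arrangement is possible.

0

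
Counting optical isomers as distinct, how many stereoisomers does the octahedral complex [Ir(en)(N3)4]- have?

The six octahedral sites form three mutually perpendicular trans pairs.
Each en is bidentate and must span two cis positions.
Only one geometric arrangement is possible.

1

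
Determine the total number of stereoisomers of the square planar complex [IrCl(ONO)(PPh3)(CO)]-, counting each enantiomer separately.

3

A square has two trans pairs of vertices; adjacent vertices are cis.
The distinct arrangements are (3 in all): (CO/ONO trans, Cl/PPh3 trans); (CO/PPh3 trans, Cl/ONO trans); (CO/Cl trans, ONO/PPh3 trans).
Each arrangement has an internal mirror plane or centre of symmetry, so none is chiral.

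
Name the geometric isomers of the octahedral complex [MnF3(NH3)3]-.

The six octahedral sites form three mutually perpendicular trans pairs.
The distinct arrangements are (2 in all): F mer; F fac.

fac and mer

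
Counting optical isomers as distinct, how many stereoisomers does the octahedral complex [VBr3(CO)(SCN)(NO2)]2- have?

The distinct arrangements are (4 in all): Br mer (3 arrangements); Br fac (chiral).
One of these lacks any improper symmetry element and so occurs as an enantiomeric pair, giving 4 + 1 = 5 stereoisomers in total.

5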